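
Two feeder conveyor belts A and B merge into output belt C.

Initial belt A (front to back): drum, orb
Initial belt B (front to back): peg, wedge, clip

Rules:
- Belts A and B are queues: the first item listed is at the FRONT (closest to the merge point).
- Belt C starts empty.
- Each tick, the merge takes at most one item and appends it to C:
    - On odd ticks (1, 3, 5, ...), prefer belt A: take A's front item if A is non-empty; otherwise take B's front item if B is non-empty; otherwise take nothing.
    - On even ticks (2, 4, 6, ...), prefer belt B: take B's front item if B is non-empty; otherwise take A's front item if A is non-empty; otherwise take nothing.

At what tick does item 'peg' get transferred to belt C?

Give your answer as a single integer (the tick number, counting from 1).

Tick 1: prefer A, take drum from A; A=[orb] B=[peg,wedge,clip] C=[drum]
Tick 2: prefer B, take peg from B; A=[orb] B=[wedge,clip] C=[drum,peg]

Answer: 2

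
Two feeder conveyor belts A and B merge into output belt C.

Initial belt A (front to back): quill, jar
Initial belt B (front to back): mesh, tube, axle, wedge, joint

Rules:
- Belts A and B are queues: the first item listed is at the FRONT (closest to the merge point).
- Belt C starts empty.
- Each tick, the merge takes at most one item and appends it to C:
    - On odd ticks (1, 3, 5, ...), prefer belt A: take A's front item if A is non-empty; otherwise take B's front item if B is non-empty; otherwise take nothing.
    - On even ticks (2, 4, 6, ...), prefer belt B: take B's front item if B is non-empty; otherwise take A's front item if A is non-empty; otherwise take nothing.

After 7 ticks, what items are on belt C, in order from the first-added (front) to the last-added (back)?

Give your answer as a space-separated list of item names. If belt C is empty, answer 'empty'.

Tick 1: prefer A, take quill from A; A=[jar] B=[mesh,tube,axle,wedge,joint] C=[quill]
Tick 2: prefer B, take mesh from B; A=[jar] B=[tube,axle,wedge,joint] C=[quill,mesh]
Tick 3: prefer A, take jar from A; A=[-] B=[tube,axle,wedge,joint] C=[quill,mesh,jar]
Tick 4: prefer B, take tube from B; A=[-] B=[axle,wedge,joint] C=[quill,mesh,jar,tube]
Tick 5: prefer A, take axle from B; A=[-] B=[wedge,joint] C=[quill,mesh,jar,tube,axle]
Tick 6: prefer B, take wedge from B; A=[-] B=[joint] C=[quill,mesh,jar,tube,axle,wedge]
Tick 7: prefer A, take joint from B; A=[-] B=[-] C=[quill,mesh,jar,tube,axle,wedge,joint]

Answer: quill mesh jar tube axle wedge joint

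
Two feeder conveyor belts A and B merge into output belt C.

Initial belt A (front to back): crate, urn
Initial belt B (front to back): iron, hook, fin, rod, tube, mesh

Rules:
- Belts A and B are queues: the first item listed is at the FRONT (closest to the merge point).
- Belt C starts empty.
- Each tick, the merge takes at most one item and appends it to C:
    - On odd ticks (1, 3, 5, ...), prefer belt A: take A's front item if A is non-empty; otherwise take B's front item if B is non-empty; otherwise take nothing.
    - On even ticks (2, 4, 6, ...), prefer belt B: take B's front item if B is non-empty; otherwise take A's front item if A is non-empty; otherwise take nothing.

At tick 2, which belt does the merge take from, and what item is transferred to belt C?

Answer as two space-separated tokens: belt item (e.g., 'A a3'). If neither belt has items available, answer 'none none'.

Tick 1: prefer A, take crate from A; A=[urn] B=[iron,hook,fin,rod,tube,mesh] C=[crate]
Tick 2: prefer B, take iron from B; A=[urn] B=[hook,fin,rod,tube,mesh] C=[crate,iron]

Answer: B iron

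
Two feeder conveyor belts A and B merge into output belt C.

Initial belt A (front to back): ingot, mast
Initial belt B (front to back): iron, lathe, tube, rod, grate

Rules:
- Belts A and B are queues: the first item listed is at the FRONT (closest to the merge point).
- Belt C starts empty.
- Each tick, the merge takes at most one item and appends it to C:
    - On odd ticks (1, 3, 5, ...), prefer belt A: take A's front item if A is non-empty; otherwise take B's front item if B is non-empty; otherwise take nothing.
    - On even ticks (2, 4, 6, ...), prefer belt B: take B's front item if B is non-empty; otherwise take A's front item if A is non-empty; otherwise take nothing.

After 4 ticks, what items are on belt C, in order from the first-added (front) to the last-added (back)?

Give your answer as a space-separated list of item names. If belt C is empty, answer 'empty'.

Tick 1: prefer A, take ingot from A; A=[mast] B=[iron,lathe,tube,rod,grate] C=[ingot]
Tick 2: prefer B, take iron from B; A=[mast] B=[lathe,tube,rod,grate] C=[ingot,iron]
Tick 3: prefer A, take mast from A; A=[-] B=[lathe,tube,rod,grate] C=[ingot,iron,mast]
Tick 4: prefer B, take lathe from B; A=[-] B=[tube,rod,grate] C=[ingot,iron,mast,lathe]

Answer: ingot iron mast lathe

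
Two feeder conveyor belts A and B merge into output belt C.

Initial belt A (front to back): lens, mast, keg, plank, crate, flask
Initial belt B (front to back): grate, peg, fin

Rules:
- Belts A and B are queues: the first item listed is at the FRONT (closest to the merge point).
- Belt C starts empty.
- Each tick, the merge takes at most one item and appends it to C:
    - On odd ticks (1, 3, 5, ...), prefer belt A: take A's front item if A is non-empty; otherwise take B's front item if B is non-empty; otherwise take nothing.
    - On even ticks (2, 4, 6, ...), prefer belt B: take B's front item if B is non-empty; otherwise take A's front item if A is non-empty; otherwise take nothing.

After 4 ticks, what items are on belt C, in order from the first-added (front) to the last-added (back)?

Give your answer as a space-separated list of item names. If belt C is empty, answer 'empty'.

Tick 1: prefer A, take lens from A; A=[mast,keg,plank,crate,flask] B=[grate,peg,fin] C=[lens]
Tick 2: prefer B, take grate from B; A=[mast,keg,plank,crate,flask] B=[peg,fin] C=[lens,grate]
Tick 3: prefer A, take mast from A; A=[keg,plank,crate,flask] B=[peg,fin] C=[lens,grate,mast]
Tick 4: prefer B, take peg from B; A=[keg,plank,crate,flask] B=[fin] C=[lens,grate,mast,peg]

Answer: lens grate mast peg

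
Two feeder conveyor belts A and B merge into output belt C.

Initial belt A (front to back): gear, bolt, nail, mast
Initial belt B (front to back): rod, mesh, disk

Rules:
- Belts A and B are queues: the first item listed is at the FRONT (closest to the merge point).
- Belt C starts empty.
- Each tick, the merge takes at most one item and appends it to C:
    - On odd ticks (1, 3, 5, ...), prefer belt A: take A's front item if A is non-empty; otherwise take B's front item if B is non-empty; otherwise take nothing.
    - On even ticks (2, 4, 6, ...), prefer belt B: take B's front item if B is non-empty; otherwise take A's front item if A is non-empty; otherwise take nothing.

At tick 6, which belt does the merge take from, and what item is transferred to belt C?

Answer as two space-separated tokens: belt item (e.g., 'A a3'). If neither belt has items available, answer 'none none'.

Answer: B disk

Derivation:
Tick 1: prefer A, take gear from A; A=[bolt,nail,mast] B=[rod,mesh,disk] C=[gear]
Tick 2: prefer B, take rod from B; A=[bolt,nail,mast] B=[mesh,disk] C=[gear,rod]
Tick 3: prefer A, take bolt from A; A=[nail,mast] B=[mesh,disk] C=[gear,rod,bolt]
Tick 4: prefer B, take mesh from B; A=[nail,mast] B=[disk] C=[gear,rod,bolt,mesh]
Tick 5: prefer A, take nail from A; A=[mast] B=[disk] C=[gear,rod,bolt,mesh,nail]
Tick 6: prefer B, take disk from B; A=[mast] B=[-] C=[gear,rod,bolt,mesh,nail,disk]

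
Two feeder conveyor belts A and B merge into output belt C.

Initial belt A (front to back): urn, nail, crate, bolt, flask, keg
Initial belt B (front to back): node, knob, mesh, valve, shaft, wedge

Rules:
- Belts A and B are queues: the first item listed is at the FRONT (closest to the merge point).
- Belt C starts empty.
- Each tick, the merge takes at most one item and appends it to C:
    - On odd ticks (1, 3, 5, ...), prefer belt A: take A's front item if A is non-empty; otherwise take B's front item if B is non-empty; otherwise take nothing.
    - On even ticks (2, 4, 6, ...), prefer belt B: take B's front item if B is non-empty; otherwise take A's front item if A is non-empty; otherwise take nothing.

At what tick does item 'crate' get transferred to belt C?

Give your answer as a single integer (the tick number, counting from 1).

Tick 1: prefer A, take urn from A; A=[nail,crate,bolt,flask,keg] B=[node,knob,mesh,valve,shaft,wedge] C=[urn]
Tick 2: prefer B, take node from B; A=[nail,crate,bolt,flask,keg] B=[knob,mesh,valve,shaft,wedge] C=[urn,node]
Tick 3: prefer A, take nail from A; A=[crate,bolt,flask,keg] B=[knob,mesh,valve,shaft,wedge] C=[urn,node,nail]
Tick 4: prefer B, take knob from B; A=[crate,bolt,flask,keg] B=[mesh,valve,shaft,wedge] C=[urn,node,nail,knob]
Tick 5: prefer A, take crate from A; A=[bolt,flask,keg] B=[mesh,valve,shaft,wedge] C=[urn,node,nail,knob,crate]

Answer: 5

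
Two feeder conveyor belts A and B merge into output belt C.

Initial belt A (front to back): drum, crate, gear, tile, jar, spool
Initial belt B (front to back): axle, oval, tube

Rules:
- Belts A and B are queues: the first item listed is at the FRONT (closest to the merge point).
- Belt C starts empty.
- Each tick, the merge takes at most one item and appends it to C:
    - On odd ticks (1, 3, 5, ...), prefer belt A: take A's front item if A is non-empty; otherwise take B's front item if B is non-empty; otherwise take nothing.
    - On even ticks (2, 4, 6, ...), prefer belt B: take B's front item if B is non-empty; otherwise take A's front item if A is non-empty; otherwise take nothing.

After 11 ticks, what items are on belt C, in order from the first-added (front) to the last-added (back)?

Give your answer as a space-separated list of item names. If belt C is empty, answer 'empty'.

Answer: drum axle crate oval gear tube tile jar spool

Derivation:
Tick 1: prefer A, take drum from A; A=[crate,gear,tile,jar,spool] B=[axle,oval,tube] C=[drum]
Tick 2: prefer B, take axle from B; A=[crate,gear,tile,jar,spool] B=[oval,tube] C=[drum,axle]
Tick 3: prefer A, take crate from A; A=[gear,tile,jar,spool] B=[oval,tube] C=[drum,axle,crate]
Tick 4: prefer B, take oval from B; A=[gear,tile,jar,spool] B=[tube] C=[drum,axle,crate,oval]
Tick 5: prefer A, take gear from A; A=[tile,jar,spool] B=[tube] C=[drum,axle,crate,oval,gear]
Tick 6: prefer B, take tube from B; A=[tile,jar,spool] B=[-] C=[drum,axle,crate,oval,gear,tube]
Tick 7: prefer A, take tile from A; A=[jar,spool] B=[-] C=[drum,axle,crate,oval,gear,tube,tile]
Tick 8: prefer B, take jar from A; A=[spool] B=[-] C=[drum,axle,crate,oval,gear,tube,tile,jar]
Tick 9: prefer A, take spool from A; A=[-] B=[-] C=[drum,axle,crate,oval,gear,tube,tile,jar,spool]
Tick 10: prefer B, both empty, nothing taken; A=[-] B=[-] C=[drum,axle,crate,oval,gear,tube,tile,jar,spool]
Tick 11: prefer A, both empty, nothing taken; A=[-] B=[-] C=[drum,axle,crate,oval,gear,tube,tile,jar,spool]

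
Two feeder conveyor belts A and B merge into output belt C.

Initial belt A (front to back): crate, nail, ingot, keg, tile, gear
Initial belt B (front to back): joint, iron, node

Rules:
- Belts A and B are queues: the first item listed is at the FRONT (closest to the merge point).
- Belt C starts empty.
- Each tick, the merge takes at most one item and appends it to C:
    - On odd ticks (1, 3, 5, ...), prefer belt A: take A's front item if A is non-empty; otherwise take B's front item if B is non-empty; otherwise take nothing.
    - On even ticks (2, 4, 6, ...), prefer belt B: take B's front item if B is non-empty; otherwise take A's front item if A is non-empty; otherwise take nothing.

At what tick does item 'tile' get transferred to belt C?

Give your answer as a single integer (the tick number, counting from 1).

Answer: 8

Derivation:
Tick 1: prefer A, take crate from A; A=[nail,ingot,keg,tile,gear] B=[joint,iron,node] C=[crate]
Tick 2: prefer B, take joint from B; A=[nail,ingot,keg,tile,gear] B=[iron,node] C=[crate,joint]
Tick 3: prefer A, take nail from A; A=[ingot,keg,tile,gear] B=[iron,node] C=[crate,joint,nail]
Tick 4: prefer B, take iron from B; A=[ingot,keg,tile,gear] B=[node] C=[crate,joint,nail,iron]
Tick 5: prefer A, take ingot from A; A=[keg,tile,gear] B=[node] C=[crate,joint,nail,iron,ingot]
Tick 6: prefer B, take node from B; A=[keg,tile,gear] B=[-] C=[crate,joint,nail,iron,ingot,node]
Tick 7: prefer A, take keg from A; A=[tile,gear] B=[-] C=[crate,joint,nail,iron,ingot,node,keg]
Tick 8: prefer B, take tile from A; A=[gear] B=[-] C=[crate,joint,nail,iron,ingot,node,keg,tile]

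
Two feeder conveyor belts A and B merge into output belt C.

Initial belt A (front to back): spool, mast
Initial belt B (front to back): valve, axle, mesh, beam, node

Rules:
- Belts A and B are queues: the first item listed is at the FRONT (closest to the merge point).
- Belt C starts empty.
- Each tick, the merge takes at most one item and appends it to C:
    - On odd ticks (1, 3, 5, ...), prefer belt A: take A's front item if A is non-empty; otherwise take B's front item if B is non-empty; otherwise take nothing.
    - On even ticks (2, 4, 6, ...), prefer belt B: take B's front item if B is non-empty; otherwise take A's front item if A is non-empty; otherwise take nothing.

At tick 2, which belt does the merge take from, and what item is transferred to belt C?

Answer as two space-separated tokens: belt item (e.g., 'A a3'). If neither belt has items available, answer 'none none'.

Answer: B valve

Derivation:
Tick 1: prefer A, take spool from A; A=[mast] B=[valve,axle,mesh,beam,node] C=[spool]
Tick 2: prefer B, take valve from B; A=[mast] B=[axle,mesh,beam,node] C=[spool,valve]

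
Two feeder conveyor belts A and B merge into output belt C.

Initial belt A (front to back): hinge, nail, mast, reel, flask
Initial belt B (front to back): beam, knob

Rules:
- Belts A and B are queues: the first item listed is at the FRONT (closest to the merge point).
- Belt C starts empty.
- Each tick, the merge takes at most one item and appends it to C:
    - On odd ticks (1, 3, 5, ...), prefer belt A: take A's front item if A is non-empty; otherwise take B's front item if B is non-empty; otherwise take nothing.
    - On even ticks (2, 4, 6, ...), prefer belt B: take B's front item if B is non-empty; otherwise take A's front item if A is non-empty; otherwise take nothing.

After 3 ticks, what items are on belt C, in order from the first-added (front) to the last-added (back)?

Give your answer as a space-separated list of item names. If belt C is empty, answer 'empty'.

Tick 1: prefer A, take hinge from A; A=[nail,mast,reel,flask] B=[beam,knob] C=[hinge]
Tick 2: prefer B, take beam from B; A=[nail,mast,reel,flask] B=[knob] C=[hinge,beam]
Tick 3: prefer A, take nail from A; A=[mast,reel,flask] B=[knob] C=[hinge,beam,nail]

Answer: hinge beam nail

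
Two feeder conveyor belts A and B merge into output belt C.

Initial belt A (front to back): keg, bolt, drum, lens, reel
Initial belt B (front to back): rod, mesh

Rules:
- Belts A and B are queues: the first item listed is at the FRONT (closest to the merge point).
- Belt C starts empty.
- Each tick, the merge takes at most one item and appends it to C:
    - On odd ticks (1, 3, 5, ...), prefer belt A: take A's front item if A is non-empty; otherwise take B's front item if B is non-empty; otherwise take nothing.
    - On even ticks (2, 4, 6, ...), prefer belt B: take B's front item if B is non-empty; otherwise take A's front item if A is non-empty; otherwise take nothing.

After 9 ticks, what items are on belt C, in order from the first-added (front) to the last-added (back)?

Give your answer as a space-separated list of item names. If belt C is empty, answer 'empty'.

Tick 1: prefer A, take keg from A; A=[bolt,drum,lens,reel] B=[rod,mesh] C=[keg]
Tick 2: prefer B, take rod from B; A=[bolt,drum,lens,reel] B=[mesh] C=[keg,rod]
Tick 3: prefer A, take bolt from A; A=[drum,lens,reel] B=[mesh] C=[keg,rod,bolt]
Tick 4: prefer B, take mesh from B; A=[drum,lens,reel] B=[-] C=[keg,rod,bolt,mesh]
Tick 5: prefer A, take drum from A; A=[lens,reel] B=[-] C=[keg,rod,bolt,mesh,drum]
Tick 6: prefer B, take lens from A; A=[reel] B=[-] C=[keg,rod,bolt,mesh,drum,lens]
Tick 7: prefer A, take reel from A; A=[-] B=[-] C=[keg,rod,bolt,mesh,drum,lens,reel]
Tick 8: prefer B, both empty, nothing taken; A=[-] B=[-] C=[keg,rod,bolt,mesh,drum,lens,reel]
Tick 9: prefer A, both empty, nothing taken; A=[-] B=[-] C=[keg,rod,bolt,mesh,drum,lens,reel]

Answer: keg rod bolt mesh drum lens reel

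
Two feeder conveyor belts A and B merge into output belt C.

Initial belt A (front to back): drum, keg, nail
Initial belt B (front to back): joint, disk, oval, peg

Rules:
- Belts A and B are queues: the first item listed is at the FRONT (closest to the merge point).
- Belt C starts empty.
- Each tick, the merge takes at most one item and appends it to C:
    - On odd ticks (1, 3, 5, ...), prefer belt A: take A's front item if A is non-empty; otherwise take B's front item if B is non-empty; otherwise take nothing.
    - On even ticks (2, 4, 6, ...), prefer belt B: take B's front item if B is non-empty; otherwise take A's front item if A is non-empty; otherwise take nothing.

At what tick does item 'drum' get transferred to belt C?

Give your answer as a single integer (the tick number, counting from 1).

Tick 1: prefer A, take drum from A; A=[keg,nail] B=[joint,disk,oval,peg] C=[drum]

Answer: 1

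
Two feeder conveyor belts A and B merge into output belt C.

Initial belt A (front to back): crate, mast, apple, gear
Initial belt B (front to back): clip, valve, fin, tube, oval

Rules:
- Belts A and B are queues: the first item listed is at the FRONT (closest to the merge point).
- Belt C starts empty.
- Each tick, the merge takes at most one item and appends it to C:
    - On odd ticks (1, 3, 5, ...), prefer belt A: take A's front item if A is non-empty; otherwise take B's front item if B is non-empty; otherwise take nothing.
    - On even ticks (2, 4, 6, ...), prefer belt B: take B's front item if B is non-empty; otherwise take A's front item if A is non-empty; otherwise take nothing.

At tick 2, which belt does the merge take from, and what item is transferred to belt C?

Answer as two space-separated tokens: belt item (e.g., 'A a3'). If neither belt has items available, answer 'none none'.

Answer: B clip

Derivation:
Tick 1: prefer A, take crate from A; A=[mast,apple,gear] B=[clip,valve,fin,tube,oval] C=[crate]
Tick 2: prefer B, take clip from B; A=[mast,apple,gear] B=[valve,fin,tube,oval] C=[crate,clip]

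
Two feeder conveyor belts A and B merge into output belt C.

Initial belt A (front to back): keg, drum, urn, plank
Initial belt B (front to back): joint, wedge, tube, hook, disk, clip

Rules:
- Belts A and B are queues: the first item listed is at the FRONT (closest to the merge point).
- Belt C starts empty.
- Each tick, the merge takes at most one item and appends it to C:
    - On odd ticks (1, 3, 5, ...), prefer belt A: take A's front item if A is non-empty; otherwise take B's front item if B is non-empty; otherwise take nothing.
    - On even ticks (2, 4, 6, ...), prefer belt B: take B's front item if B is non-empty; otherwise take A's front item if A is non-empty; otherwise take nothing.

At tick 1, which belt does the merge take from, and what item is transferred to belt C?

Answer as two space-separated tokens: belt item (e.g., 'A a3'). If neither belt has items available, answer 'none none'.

Tick 1: prefer A, take keg from A; A=[drum,urn,plank] B=[joint,wedge,tube,hook,disk,clip] C=[keg]

Answer: A keg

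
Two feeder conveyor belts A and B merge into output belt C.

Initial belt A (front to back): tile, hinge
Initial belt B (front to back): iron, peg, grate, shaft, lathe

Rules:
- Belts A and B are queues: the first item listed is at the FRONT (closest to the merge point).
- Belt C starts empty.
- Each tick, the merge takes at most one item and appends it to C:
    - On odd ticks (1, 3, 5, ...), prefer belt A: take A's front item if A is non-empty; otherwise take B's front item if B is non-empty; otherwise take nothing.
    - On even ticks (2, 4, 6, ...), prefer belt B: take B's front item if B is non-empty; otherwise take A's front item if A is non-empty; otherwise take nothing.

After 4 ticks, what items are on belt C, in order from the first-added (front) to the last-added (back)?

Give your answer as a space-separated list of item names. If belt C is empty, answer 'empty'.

Answer: tile iron hinge peg

Derivation:
Tick 1: prefer A, take tile from A; A=[hinge] B=[iron,peg,grate,shaft,lathe] C=[tile]
Tick 2: prefer B, take iron from B; A=[hinge] B=[peg,grate,shaft,lathe] C=[tile,iron]
Tick 3: prefer A, take hinge from A; A=[-] B=[peg,grate,shaft,lathe] C=[tile,iron,hinge]
Tick 4: prefer B, take peg from B; A=[-] B=[grate,shaft,lathe] C=[tile,iron,hinge,peg]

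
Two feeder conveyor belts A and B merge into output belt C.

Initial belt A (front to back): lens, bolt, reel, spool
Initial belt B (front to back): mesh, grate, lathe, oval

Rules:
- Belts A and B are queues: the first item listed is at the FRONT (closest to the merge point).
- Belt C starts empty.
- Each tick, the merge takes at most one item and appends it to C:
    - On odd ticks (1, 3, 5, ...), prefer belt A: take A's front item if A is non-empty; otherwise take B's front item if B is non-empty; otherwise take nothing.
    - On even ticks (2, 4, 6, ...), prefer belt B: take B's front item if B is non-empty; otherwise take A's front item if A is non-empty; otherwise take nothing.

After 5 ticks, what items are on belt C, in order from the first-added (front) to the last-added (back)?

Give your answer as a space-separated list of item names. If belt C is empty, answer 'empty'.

Answer: lens mesh bolt grate reel

Derivation:
Tick 1: prefer A, take lens from A; A=[bolt,reel,spool] B=[mesh,grate,lathe,oval] C=[lens]
Tick 2: prefer B, take mesh from B; A=[bolt,reel,spool] B=[grate,lathe,oval] C=[lens,mesh]
Tick 3: prefer A, take bolt from A; A=[reel,spool] B=[grate,lathe,oval] C=[lens,mesh,bolt]
Tick 4: prefer B, take grate from B; A=[reel,spool] B=[lathe,oval] C=[lens,mesh,bolt,grate]
Tick 5: prefer A, take reel from A; A=[spool] B=[lathe,oval] C=[lens,mesh,bolt,grate,reel]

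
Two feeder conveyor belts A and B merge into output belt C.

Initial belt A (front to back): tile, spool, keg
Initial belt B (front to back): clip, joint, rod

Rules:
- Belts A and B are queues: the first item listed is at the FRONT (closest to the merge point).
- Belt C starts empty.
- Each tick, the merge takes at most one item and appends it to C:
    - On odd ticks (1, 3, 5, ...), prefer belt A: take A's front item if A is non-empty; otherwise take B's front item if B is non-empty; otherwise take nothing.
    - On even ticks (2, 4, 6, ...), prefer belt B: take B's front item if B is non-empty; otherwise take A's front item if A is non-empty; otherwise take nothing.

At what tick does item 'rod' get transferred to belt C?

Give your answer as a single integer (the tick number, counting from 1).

Answer: 6

Derivation:
Tick 1: prefer A, take tile from A; A=[spool,keg] B=[clip,joint,rod] C=[tile]
Tick 2: prefer B, take clip from B; A=[spool,keg] B=[joint,rod] C=[tile,clip]
Tick 3: prefer A, take spool from A; A=[keg] B=[joint,rod] C=[tile,clip,spool]
Tick 4: prefer B, take joint from B; A=[keg] B=[rod] C=[tile,clip,spool,joint]
Tick 5: prefer A, take keg from A; A=[-] B=[rod] C=[tile,clip,spool,joint,keg]
Tick 6: prefer B, take rod from B; A=[-] B=[-] C=[tile,clip,spool,joint,keg,rod]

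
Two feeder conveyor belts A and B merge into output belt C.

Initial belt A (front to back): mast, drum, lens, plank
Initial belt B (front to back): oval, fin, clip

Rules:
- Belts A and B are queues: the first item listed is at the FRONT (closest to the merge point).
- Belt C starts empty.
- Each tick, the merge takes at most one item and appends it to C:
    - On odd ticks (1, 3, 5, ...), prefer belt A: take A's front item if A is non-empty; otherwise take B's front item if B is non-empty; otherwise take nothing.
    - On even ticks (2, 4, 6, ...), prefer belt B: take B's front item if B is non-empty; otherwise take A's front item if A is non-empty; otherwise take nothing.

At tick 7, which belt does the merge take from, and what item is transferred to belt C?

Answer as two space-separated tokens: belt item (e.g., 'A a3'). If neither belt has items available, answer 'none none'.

Answer: A plank

Derivation:
Tick 1: prefer A, take mast from A; A=[drum,lens,plank] B=[oval,fin,clip] C=[mast]
Tick 2: prefer B, take oval from B; A=[drum,lens,plank] B=[fin,clip] C=[mast,oval]
Tick 3: prefer A, take drum from A; A=[lens,plank] B=[fin,clip] C=[mast,oval,drum]
Tick 4: prefer B, take fin from B; A=[lens,plank] B=[clip] C=[mast,oval,drum,fin]
Tick 5: prefer A, take lens from A; A=[plank] B=[clip] C=[mast,oval,drum,fin,lens]
Tick 6: prefer B, take clip from B; A=[plank] B=[-] C=[mast,oval,drum,fin,lens,clip]
Tick 7: prefer A, take plank from A; A=[-] B=[-] C=[mast,oval,drum,fin,lens,clip,plank]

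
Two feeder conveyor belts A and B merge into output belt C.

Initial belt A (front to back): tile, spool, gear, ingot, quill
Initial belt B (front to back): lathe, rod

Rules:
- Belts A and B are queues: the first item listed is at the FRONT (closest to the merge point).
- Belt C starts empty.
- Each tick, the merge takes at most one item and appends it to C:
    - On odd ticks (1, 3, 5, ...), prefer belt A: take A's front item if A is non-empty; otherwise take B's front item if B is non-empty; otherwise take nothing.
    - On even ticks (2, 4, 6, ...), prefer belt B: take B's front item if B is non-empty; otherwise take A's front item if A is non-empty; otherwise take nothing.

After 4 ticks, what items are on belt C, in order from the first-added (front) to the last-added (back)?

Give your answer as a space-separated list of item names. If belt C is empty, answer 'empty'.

Tick 1: prefer A, take tile from A; A=[spool,gear,ingot,quill] B=[lathe,rod] C=[tile]
Tick 2: prefer B, take lathe from B; A=[spool,gear,ingot,quill] B=[rod] C=[tile,lathe]
Tick 3: prefer A, take spool from A; A=[gear,ingot,quill] B=[rod] C=[tile,lathe,spool]
Tick 4: prefer B, take rod from B; A=[gear,ingot,quill] B=[-] C=[tile,lathe,spool,rod]

Answer: tile lathe spool rod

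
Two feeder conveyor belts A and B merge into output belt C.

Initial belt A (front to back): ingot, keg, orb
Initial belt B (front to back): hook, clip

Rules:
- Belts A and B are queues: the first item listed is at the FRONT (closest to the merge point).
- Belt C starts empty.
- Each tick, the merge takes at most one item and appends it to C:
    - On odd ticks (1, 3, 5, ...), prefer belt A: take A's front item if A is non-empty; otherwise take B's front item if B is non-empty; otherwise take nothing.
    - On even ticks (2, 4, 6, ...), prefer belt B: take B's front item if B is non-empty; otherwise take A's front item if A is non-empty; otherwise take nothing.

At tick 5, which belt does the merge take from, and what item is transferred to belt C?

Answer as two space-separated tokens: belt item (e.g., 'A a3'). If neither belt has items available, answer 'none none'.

Answer: A orb

Derivation:
Tick 1: prefer A, take ingot from A; A=[keg,orb] B=[hook,clip] C=[ingot]
Tick 2: prefer B, take hook from B; A=[keg,orb] B=[clip] C=[ingot,hook]
Tick 3: prefer A, take keg from A; A=[orb] B=[clip] C=[ingot,hook,keg]
Tick 4: prefer B, take clip from B; A=[orb] B=[-] C=[ingot,hook,keg,clip]
Tick 5: prefer A, take orb from A; A=[-] B=[-] C=[ingot,hook,keg,clip,orb]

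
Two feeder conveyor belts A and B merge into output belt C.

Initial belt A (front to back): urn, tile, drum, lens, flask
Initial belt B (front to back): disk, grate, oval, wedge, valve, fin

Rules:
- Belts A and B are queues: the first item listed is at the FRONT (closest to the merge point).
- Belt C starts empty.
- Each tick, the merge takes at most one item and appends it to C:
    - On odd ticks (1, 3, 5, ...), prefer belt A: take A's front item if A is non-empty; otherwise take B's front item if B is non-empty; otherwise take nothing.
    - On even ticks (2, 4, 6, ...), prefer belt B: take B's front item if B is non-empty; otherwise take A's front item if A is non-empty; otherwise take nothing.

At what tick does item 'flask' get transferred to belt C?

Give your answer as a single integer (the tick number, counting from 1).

Tick 1: prefer A, take urn from A; A=[tile,drum,lens,flask] B=[disk,grate,oval,wedge,valve,fin] C=[urn]
Tick 2: prefer B, take disk from B; A=[tile,drum,lens,flask] B=[grate,oval,wedge,valve,fin] C=[urn,disk]
Tick 3: prefer A, take tile from A; A=[drum,lens,flask] B=[grate,oval,wedge,valve,fin] C=[urn,disk,tile]
Tick 4: prefer B, take grate from B; A=[drum,lens,flask] B=[oval,wedge,valve,fin] C=[urn,disk,tile,grate]
Tick 5: prefer A, take drum from A; A=[lens,flask] B=[oval,wedge,valve,fin] C=[urn,disk,tile,grate,drum]
Tick 6: prefer B, take oval from B; A=[lens,flask] B=[wedge,valve,fin] C=[urn,disk,tile,grate,drum,oval]
Tick 7: prefer A, take lens from A; A=[flask] B=[wedge,valve,fin] C=[urn,disk,tile,grate,drum,oval,lens]
Tick 8: prefer B, take wedge from B; A=[flask] B=[valve,fin] C=[urn,disk,tile,grate,drum,oval,lens,wedge]
Tick 9: prefer A, take flask from A; A=[-] B=[valve,fin] C=[urn,disk,tile,grate,drum,oval,lens,wedge,flask]

Answer: 9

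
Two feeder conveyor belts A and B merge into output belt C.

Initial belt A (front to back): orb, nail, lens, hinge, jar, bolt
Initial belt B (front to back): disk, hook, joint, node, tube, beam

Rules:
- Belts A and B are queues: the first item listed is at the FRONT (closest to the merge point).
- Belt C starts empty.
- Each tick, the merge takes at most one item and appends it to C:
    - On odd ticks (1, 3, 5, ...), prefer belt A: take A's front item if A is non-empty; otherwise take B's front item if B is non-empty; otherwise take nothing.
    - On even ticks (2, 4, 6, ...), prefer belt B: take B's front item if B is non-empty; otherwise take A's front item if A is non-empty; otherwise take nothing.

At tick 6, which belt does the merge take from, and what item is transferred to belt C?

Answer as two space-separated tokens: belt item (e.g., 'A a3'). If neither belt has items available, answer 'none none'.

Answer: B joint

Derivation:
Tick 1: prefer A, take orb from A; A=[nail,lens,hinge,jar,bolt] B=[disk,hook,joint,node,tube,beam] C=[orb]
Tick 2: prefer B, take disk from B; A=[nail,lens,hinge,jar,bolt] B=[hook,joint,node,tube,beam] C=[orb,disk]
Tick 3: prefer A, take nail from A; A=[lens,hinge,jar,bolt] B=[hook,joint,node,tube,beam] C=[orb,disk,nail]
Tick 4: prefer B, take hook from B; A=[lens,hinge,jar,bolt] B=[joint,node,tube,beam] C=[orb,disk,nail,hook]
Tick 5: prefer A, take lens from A; A=[hinge,jar,bolt] B=[joint,node,tube,beam] C=[orb,disk,nail,hook,lens]
Tick 6: prefer B, take joint from B; A=[hinge,jar,bolt] B=[node,tube,beam] C=[orb,disk,nail,hook,lens,joint]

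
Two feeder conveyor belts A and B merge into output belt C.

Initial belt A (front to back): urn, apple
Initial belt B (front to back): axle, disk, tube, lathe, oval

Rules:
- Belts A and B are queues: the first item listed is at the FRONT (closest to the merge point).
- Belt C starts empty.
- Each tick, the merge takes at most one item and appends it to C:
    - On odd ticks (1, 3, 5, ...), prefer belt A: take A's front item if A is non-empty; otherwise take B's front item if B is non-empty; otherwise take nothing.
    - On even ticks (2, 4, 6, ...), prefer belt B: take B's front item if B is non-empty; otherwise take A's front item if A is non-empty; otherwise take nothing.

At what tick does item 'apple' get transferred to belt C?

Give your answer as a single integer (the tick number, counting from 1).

Answer: 3

Derivation:
Tick 1: prefer A, take urn from A; A=[apple] B=[axle,disk,tube,lathe,oval] C=[urn]
Tick 2: prefer B, take axle from B; A=[apple] B=[disk,tube,lathe,oval] C=[urn,axle]
Tick 3: prefer A, take apple from A; A=[-] B=[disk,tube,lathe,oval] C=[urn,axle,apple]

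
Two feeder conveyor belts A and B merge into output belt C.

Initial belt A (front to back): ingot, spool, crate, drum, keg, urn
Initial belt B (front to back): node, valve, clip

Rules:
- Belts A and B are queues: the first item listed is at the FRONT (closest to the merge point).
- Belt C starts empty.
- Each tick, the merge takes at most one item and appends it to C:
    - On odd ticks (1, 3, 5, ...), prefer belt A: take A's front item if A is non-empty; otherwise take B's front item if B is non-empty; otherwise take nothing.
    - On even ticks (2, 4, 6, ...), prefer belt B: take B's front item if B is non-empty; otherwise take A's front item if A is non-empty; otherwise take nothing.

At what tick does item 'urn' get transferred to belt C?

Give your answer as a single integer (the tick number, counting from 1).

Answer: 9

Derivation:
Tick 1: prefer A, take ingot from A; A=[spool,crate,drum,keg,urn] B=[node,valve,clip] C=[ingot]
Tick 2: prefer B, take node from B; A=[spool,crate,drum,keg,urn] B=[valve,clip] C=[ingot,node]
Tick 3: prefer A, take spool from A; A=[crate,drum,keg,urn] B=[valve,clip] C=[ingot,node,spool]
Tick 4: prefer B, take valve from B; A=[crate,drum,keg,urn] B=[clip] C=[ingot,node,spool,valve]
Tick 5: prefer A, take crate from A; A=[drum,keg,urn] B=[clip] C=[ingot,node,spool,valve,crate]
Tick 6: prefer B, take clip from B; A=[drum,keg,urn] B=[-] C=[ingot,node,spool,valve,crate,clip]
Tick 7: prefer A, take drum from A; A=[keg,urn] B=[-] C=[ingot,node,spool,valve,crate,clip,drum]
Tick 8: prefer B, take keg from A; A=[urn] B=[-] C=[ingot,node,spool,valve,crate,clip,drum,keg]
Tick 9: prefer A, take urn from A; A=[-] B=[-] C=[ingot,node,spool,valve,crate,clip,drum,keg,urn]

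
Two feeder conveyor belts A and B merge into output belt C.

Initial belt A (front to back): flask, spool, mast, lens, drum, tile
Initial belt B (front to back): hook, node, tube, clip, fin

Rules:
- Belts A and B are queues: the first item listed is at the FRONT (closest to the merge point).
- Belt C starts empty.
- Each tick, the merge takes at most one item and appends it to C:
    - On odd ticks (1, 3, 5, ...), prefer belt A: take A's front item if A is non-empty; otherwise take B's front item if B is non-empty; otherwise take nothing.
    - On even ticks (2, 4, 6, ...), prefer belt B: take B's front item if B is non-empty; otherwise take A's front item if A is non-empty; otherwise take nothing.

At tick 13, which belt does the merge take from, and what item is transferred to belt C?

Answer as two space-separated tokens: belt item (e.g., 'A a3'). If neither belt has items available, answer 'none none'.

Answer: none none

Derivation:
Tick 1: prefer A, take flask from A; A=[spool,mast,lens,drum,tile] B=[hook,node,tube,clip,fin] C=[flask]
Tick 2: prefer B, take hook from B; A=[spool,mast,lens,drum,tile] B=[node,tube,clip,fin] C=[flask,hook]
Tick 3: prefer A, take spool from A; A=[mast,lens,drum,tile] B=[node,tube,clip,fin] C=[flask,hook,spool]
Tick 4: prefer B, take node from B; A=[mast,lens,drum,tile] B=[tube,clip,fin] C=[flask,hook,spool,node]
Tick 5: prefer A, take mast from A; A=[lens,drum,tile] B=[tube,clip,fin] C=[flask,hook,spool,node,mast]
Tick 6: prefer B, take tube from B; A=[lens,drum,tile] B=[clip,fin] C=[flask,hook,spool,node,mast,tube]
Tick 7: prefer A, take lens from A; A=[drum,tile] B=[clip,fin] C=[flask,hook,spool,node,mast,tube,lens]
Tick 8: prefer B, take clip from B; A=[drum,tile] B=[fin] C=[flask,hook,spool,node,mast,tube,lens,clip]
Tick 9: prefer A, take drum from A; A=[tile] B=[fin] C=[flask,hook,spool,node,mast,tube,lens,clip,drum]
Tick 10: prefer B, take fin from B; A=[tile] B=[-] C=[flask,hook,spool,node,mast,tube,lens,clip,drum,fin]
Tick 11: prefer A, take tile from A; A=[-] B=[-] C=[flask,hook,spool,node,mast,tube,lens,clip,drum,fin,tile]
Tick 12: prefer B, both empty, nothing taken; A=[-] B=[-] C=[flask,hook,spool,node,mast,tube,lens,clip,drum,fin,tile]
Tick 13: prefer A, both empty, nothing taken; A=[-] B=[-] C=[flask,hook,spool,node,mast,tube,lens,clip,drum,fin,tile]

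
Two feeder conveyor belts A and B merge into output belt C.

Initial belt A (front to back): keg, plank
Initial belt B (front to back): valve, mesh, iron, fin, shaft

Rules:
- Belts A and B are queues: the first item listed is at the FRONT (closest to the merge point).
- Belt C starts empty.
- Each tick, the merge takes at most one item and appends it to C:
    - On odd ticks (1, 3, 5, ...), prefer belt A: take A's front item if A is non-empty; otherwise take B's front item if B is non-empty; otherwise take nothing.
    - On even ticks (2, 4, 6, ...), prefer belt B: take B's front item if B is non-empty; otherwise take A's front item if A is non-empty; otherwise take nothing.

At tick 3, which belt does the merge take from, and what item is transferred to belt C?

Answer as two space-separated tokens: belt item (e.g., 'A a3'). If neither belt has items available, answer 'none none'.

Answer: A plank

Derivation:
Tick 1: prefer A, take keg from A; A=[plank] B=[valve,mesh,iron,fin,shaft] C=[keg]
Tick 2: prefer B, take valve from B; A=[plank] B=[mesh,iron,fin,shaft] C=[keg,valve]
Tick 3: prefer A, take plank from A; A=[-] B=[mesh,iron,fin,shaft] C=[keg,valve,plank]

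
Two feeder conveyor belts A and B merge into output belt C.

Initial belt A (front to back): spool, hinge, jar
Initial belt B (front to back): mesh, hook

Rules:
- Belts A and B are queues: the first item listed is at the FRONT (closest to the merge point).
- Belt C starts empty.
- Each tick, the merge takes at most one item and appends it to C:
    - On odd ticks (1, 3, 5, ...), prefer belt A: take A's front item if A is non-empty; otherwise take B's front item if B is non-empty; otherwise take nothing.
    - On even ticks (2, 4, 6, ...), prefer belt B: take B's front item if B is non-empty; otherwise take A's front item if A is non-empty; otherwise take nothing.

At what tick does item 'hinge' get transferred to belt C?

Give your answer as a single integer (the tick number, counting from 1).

Tick 1: prefer A, take spool from A; A=[hinge,jar] B=[mesh,hook] C=[spool]
Tick 2: prefer B, take mesh from B; A=[hinge,jar] B=[hook] C=[spool,mesh]
Tick 3: prefer A, take hinge from A; A=[jar] B=[hook] C=[spool,mesh,hinge]

Answer: 3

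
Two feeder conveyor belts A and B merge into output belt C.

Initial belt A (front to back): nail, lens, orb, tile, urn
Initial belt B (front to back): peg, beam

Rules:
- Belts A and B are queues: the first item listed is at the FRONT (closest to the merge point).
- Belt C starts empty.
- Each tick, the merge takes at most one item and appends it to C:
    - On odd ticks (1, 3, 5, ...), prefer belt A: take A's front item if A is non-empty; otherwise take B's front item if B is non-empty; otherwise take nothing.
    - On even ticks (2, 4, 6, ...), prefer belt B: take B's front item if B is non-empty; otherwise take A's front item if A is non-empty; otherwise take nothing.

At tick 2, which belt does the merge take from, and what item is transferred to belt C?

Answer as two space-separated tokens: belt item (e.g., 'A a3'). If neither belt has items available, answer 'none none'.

Tick 1: prefer A, take nail from A; A=[lens,orb,tile,urn] B=[peg,beam] C=[nail]
Tick 2: prefer B, take peg from B; A=[lens,orb,tile,urn] B=[beam] C=[nail,peg]

Answer: B peg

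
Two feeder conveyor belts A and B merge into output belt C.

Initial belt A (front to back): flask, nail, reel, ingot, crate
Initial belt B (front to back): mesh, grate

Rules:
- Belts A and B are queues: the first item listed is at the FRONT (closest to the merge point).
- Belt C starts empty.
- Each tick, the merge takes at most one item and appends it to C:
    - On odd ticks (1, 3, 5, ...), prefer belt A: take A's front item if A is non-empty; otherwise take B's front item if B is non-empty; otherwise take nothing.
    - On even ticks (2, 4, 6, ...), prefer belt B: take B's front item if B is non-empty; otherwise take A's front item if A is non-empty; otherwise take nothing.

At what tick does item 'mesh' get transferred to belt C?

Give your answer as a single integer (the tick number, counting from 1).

Tick 1: prefer A, take flask from A; A=[nail,reel,ingot,crate] B=[mesh,grate] C=[flask]
Tick 2: prefer B, take mesh from B; A=[nail,reel,ingot,crate] B=[grate] C=[flask,mesh]

Answer: 2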